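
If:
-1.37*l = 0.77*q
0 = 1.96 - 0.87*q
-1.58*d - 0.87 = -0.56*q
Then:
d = 0.25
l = -1.27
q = 2.25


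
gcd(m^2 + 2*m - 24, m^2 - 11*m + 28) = m - 4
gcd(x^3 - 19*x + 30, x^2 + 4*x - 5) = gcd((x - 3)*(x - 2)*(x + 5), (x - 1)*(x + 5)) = x + 5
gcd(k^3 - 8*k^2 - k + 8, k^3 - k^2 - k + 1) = k^2 - 1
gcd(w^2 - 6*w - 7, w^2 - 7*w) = w - 7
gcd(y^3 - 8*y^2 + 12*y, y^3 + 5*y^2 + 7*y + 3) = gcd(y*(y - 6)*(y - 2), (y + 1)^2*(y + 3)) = 1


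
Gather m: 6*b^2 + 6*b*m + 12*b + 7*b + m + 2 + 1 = 6*b^2 + 19*b + m*(6*b + 1) + 3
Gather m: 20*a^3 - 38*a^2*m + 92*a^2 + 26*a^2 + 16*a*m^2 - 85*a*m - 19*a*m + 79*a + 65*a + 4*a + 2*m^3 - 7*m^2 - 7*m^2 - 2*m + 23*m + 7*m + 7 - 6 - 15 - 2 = 20*a^3 + 118*a^2 + 148*a + 2*m^3 + m^2*(16*a - 14) + m*(-38*a^2 - 104*a + 28) - 16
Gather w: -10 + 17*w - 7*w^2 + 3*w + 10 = -7*w^2 + 20*w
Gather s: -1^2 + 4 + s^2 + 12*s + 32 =s^2 + 12*s + 35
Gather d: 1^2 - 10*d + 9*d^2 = 9*d^2 - 10*d + 1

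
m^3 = m^3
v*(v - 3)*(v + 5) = v^3 + 2*v^2 - 15*v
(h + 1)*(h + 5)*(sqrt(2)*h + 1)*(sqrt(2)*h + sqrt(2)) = 2*h^4 + sqrt(2)*h^3 + 14*h^3 + 7*sqrt(2)*h^2 + 22*h^2 + 10*h + 11*sqrt(2)*h + 5*sqrt(2)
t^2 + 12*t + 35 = (t + 5)*(t + 7)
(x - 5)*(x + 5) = x^2 - 25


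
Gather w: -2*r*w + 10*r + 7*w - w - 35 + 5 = 10*r + w*(6 - 2*r) - 30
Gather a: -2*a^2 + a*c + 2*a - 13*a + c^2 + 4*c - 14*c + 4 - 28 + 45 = -2*a^2 + a*(c - 11) + c^2 - 10*c + 21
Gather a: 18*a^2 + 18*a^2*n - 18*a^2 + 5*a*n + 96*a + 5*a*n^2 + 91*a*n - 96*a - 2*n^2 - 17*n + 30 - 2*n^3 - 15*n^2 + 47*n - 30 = 18*a^2*n + a*(5*n^2 + 96*n) - 2*n^3 - 17*n^2 + 30*n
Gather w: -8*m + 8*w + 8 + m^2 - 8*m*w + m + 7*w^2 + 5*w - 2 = m^2 - 7*m + 7*w^2 + w*(13 - 8*m) + 6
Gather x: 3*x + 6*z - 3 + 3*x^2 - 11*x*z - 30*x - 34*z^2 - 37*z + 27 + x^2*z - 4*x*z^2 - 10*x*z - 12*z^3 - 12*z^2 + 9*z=x^2*(z + 3) + x*(-4*z^2 - 21*z - 27) - 12*z^3 - 46*z^2 - 22*z + 24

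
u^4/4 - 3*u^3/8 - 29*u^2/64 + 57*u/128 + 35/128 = (u/4 + 1/4)*(u - 7/4)*(u - 5/4)*(u + 1/2)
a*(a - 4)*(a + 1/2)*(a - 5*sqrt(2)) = a^4 - 5*sqrt(2)*a^3 - 7*a^3/2 - 2*a^2 + 35*sqrt(2)*a^2/2 + 10*sqrt(2)*a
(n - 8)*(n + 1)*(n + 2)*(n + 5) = n^4 - 47*n^2 - 126*n - 80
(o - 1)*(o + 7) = o^2 + 6*o - 7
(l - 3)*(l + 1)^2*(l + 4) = l^4 + 3*l^3 - 9*l^2 - 23*l - 12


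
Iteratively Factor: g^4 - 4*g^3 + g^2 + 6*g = (g)*(g^3 - 4*g^2 + g + 6) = g*(g - 2)*(g^2 - 2*g - 3) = g*(g - 3)*(g - 2)*(g + 1)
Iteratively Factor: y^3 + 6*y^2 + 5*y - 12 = (y + 4)*(y^2 + 2*y - 3) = (y - 1)*(y + 4)*(y + 3)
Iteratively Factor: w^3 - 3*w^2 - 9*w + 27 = (w + 3)*(w^2 - 6*w + 9) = (w - 3)*(w + 3)*(w - 3)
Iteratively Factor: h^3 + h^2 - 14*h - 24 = (h + 2)*(h^2 - h - 12) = (h - 4)*(h + 2)*(h + 3)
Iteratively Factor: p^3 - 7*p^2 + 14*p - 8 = (p - 1)*(p^2 - 6*p + 8) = (p - 2)*(p - 1)*(p - 4)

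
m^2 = m^2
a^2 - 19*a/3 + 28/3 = (a - 4)*(a - 7/3)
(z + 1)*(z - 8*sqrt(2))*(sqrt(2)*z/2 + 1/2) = sqrt(2)*z^3/2 - 15*z^2/2 + sqrt(2)*z^2/2 - 15*z/2 - 4*sqrt(2)*z - 4*sqrt(2)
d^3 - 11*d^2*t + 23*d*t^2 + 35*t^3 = (d - 7*t)*(d - 5*t)*(d + t)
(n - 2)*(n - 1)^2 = n^3 - 4*n^2 + 5*n - 2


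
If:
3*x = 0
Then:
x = 0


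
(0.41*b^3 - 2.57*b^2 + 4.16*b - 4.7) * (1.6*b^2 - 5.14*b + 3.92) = 0.656*b^5 - 6.2194*b^4 + 21.473*b^3 - 38.9768*b^2 + 40.4652*b - 18.424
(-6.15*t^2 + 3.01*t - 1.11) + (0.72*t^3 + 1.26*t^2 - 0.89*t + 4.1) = 0.72*t^3 - 4.89*t^2 + 2.12*t + 2.99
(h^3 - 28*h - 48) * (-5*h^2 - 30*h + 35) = -5*h^5 - 30*h^4 + 175*h^3 + 1080*h^2 + 460*h - 1680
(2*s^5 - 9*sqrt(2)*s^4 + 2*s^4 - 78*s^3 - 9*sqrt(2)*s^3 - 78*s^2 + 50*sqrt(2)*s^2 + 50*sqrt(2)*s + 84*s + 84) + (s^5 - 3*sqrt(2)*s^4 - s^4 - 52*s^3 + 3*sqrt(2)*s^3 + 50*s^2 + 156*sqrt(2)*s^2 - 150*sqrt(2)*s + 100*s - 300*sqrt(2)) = 3*s^5 - 12*sqrt(2)*s^4 + s^4 - 130*s^3 - 6*sqrt(2)*s^3 - 28*s^2 + 206*sqrt(2)*s^2 - 100*sqrt(2)*s + 184*s - 300*sqrt(2) + 84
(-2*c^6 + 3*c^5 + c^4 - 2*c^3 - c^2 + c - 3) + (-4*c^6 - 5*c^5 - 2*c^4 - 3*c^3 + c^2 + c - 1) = -6*c^6 - 2*c^5 - c^4 - 5*c^3 + 2*c - 4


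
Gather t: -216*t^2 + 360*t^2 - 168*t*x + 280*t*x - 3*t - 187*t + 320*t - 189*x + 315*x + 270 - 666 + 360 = 144*t^2 + t*(112*x + 130) + 126*x - 36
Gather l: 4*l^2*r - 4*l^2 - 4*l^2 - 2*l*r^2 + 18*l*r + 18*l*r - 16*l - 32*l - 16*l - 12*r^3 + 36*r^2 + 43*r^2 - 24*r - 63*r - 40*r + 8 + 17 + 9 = l^2*(4*r - 8) + l*(-2*r^2 + 36*r - 64) - 12*r^3 + 79*r^2 - 127*r + 34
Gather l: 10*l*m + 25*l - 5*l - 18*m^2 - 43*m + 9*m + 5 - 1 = l*(10*m + 20) - 18*m^2 - 34*m + 4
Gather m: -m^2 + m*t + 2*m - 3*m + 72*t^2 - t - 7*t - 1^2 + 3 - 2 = -m^2 + m*(t - 1) + 72*t^2 - 8*t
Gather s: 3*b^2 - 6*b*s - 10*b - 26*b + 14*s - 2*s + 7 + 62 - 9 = 3*b^2 - 36*b + s*(12 - 6*b) + 60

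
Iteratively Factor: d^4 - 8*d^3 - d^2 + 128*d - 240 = (d + 4)*(d^3 - 12*d^2 + 47*d - 60) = (d - 3)*(d + 4)*(d^2 - 9*d + 20) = (d - 5)*(d - 3)*(d + 4)*(d - 4)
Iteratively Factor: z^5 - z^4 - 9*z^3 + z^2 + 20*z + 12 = (z + 1)*(z^4 - 2*z^3 - 7*z^2 + 8*z + 12) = (z + 1)^2*(z^3 - 3*z^2 - 4*z + 12) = (z + 1)^2*(z + 2)*(z^2 - 5*z + 6) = (z - 2)*(z + 1)^2*(z + 2)*(z - 3)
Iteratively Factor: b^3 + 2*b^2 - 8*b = (b + 4)*(b^2 - 2*b) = (b - 2)*(b + 4)*(b)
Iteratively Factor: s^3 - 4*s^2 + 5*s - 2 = (s - 2)*(s^2 - 2*s + 1) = (s - 2)*(s - 1)*(s - 1)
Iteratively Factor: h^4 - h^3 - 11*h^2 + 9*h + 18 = (h + 1)*(h^3 - 2*h^2 - 9*h + 18) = (h - 2)*(h + 1)*(h^2 - 9) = (h - 2)*(h + 1)*(h + 3)*(h - 3)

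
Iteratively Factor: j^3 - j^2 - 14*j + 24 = (j - 2)*(j^2 + j - 12) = (j - 2)*(j + 4)*(j - 3)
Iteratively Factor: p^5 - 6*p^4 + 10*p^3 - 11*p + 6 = (p - 3)*(p^4 - 3*p^3 + p^2 + 3*p - 2) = (p - 3)*(p - 1)*(p^3 - 2*p^2 - p + 2) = (p - 3)*(p - 1)^2*(p^2 - p - 2) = (p - 3)*(p - 2)*(p - 1)^2*(p + 1)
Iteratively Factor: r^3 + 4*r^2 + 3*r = (r + 3)*(r^2 + r) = (r + 1)*(r + 3)*(r)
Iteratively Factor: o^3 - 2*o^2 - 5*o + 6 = (o + 2)*(o^2 - 4*o + 3) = (o - 3)*(o + 2)*(o - 1)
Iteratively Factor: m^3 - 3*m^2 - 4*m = (m - 4)*(m^2 + m) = (m - 4)*(m + 1)*(m)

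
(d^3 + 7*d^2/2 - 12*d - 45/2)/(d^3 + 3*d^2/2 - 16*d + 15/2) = (2*d + 3)/(2*d - 1)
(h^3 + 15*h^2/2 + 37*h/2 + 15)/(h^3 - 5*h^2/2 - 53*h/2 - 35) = (h + 3)/(h - 7)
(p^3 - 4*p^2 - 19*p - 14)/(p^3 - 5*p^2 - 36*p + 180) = (p^3 - 4*p^2 - 19*p - 14)/(p^3 - 5*p^2 - 36*p + 180)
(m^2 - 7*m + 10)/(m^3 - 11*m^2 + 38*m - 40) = 1/(m - 4)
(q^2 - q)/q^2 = (q - 1)/q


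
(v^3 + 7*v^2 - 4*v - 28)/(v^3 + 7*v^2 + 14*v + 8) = (v^2 + 5*v - 14)/(v^2 + 5*v + 4)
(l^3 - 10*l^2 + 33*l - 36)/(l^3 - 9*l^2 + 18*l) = (l^2 - 7*l + 12)/(l*(l - 6))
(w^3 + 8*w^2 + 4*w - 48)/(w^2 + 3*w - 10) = (w^2 + 10*w + 24)/(w + 5)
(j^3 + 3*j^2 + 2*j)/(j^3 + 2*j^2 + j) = (j + 2)/(j + 1)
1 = 1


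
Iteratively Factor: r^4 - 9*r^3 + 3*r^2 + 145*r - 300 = (r - 5)*(r^3 - 4*r^2 - 17*r + 60) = (r - 5)^2*(r^2 + r - 12) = (r - 5)^2*(r + 4)*(r - 3)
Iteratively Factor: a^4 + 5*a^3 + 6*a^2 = (a + 2)*(a^3 + 3*a^2) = (a + 2)*(a + 3)*(a^2) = a*(a + 2)*(a + 3)*(a)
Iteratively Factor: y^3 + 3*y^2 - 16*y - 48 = (y + 4)*(y^2 - y - 12) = (y + 3)*(y + 4)*(y - 4)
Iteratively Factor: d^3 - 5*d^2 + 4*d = (d)*(d^2 - 5*d + 4) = d*(d - 4)*(d - 1)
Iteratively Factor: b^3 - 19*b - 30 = (b + 3)*(b^2 - 3*b - 10) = (b - 5)*(b + 3)*(b + 2)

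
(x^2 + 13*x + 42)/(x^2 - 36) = (x + 7)/(x - 6)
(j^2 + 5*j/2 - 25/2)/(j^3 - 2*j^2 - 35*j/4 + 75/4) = 2*(j + 5)/(2*j^2 + j - 15)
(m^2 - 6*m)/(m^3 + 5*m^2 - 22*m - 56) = m*(m - 6)/(m^3 + 5*m^2 - 22*m - 56)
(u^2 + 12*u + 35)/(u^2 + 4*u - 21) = (u + 5)/(u - 3)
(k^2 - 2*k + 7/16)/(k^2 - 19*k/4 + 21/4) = (k - 1/4)/(k - 3)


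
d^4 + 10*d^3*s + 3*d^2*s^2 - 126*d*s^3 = d*(d - 3*s)*(d + 6*s)*(d + 7*s)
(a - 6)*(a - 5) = a^2 - 11*a + 30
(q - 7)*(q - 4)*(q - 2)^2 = q^4 - 15*q^3 + 76*q^2 - 156*q + 112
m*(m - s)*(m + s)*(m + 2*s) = m^4 + 2*m^3*s - m^2*s^2 - 2*m*s^3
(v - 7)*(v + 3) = v^2 - 4*v - 21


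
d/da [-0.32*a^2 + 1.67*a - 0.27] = 1.67 - 0.64*a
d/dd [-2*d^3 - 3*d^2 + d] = -6*d^2 - 6*d + 1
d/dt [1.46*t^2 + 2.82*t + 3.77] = 2.92*t + 2.82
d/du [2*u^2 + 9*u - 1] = 4*u + 9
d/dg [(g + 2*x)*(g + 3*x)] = 2*g + 5*x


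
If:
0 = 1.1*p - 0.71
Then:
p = 0.65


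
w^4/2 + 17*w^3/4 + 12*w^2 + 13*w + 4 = (w/2 + 1)*(w + 1/2)*(w + 2)*(w + 4)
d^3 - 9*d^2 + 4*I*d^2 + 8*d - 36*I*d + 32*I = (d - 8)*(d - 1)*(d + 4*I)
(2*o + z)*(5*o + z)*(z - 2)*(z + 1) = 10*o^2*z^2 - 10*o^2*z - 20*o^2 + 7*o*z^3 - 7*o*z^2 - 14*o*z + z^4 - z^3 - 2*z^2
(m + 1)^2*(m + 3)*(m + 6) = m^4 + 11*m^3 + 37*m^2 + 45*m + 18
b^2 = b^2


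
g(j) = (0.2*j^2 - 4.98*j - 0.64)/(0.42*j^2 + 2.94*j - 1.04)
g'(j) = (-0.84*j - 2.94)*(0.2*j^2 - 4.98*j - 0.64)/(0.42*j^2 + 2.94*j - 1.04)^2 + (0.4*j - 4.98)/(0.42*j^2 + 2.94*j - 1.04) = (2.6796*j^2 + 0.121599999999999*j + 7.0608)/(0.1764*j^4 + 2.4696*j^3 + 7.77*j^2 - 6.1152*j + 1.0816)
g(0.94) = -2.46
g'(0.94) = 2.17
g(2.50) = -1.33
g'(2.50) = 0.30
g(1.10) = -2.17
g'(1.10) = 1.43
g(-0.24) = -0.33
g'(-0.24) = 2.43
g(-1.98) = -1.92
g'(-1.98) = 0.64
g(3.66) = -1.05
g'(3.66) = 0.18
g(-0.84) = -1.15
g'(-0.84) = 0.86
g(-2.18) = -2.05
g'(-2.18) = 0.66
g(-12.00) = 3.64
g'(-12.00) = 0.67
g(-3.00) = -2.65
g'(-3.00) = 0.83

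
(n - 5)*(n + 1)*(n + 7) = n^3 + 3*n^2 - 33*n - 35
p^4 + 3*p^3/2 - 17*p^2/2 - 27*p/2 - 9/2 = (p - 3)*(p + 1/2)*(p + 1)*(p + 3)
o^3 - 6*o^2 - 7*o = o*(o - 7)*(o + 1)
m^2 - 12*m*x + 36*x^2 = (m - 6*x)^2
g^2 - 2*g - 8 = (g - 4)*(g + 2)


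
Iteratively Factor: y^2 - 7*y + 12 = (y - 4)*(y - 3)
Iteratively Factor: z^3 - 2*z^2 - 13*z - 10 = (z + 2)*(z^2 - 4*z - 5) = (z + 1)*(z + 2)*(z - 5)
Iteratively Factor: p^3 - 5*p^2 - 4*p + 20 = (p - 2)*(p^2 - 3*p - 10) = (p - 2)*(p + 2)*(p - 5)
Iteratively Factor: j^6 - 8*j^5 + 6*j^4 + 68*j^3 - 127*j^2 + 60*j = (j - 4)*(j^5 - 4*j^4 - 10*j^3 + 28*j^2 - 15*j) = (j - 4)*(j - 1)*(j^4 - 3*j^3 - 13*j^2 + 15*j) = (j - 5)*(j - 4)*(j - 1)*(j^3 + 2*j^2 - 3*j) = (j - 5)*(j - 4)*(j - 1)*(j + 3)*(j^2 - j) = (j - 5)*(j - 4)*(j - 1)^2*(j + 3)*(j)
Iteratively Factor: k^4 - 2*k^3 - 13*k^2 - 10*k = (k + 2)*(k^3 - 4*k^2 - 5*k) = (k - 5)*(k + 2)*(k^2 + k) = (k - 5)*(k + 1)*(k + 2)*(k)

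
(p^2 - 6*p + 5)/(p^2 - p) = (p - 5)/p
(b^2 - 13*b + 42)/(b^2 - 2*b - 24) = (b - 7)/(b + 4)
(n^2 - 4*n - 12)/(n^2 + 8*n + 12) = (n - 6)/(n + 6)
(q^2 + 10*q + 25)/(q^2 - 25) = (q + 5)/(q - 5)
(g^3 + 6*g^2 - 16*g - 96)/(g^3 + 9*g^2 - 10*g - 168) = (g + 4)/(g + 7)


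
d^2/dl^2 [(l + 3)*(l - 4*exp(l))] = -4*l*exp(l) - 20*exp(l) + 2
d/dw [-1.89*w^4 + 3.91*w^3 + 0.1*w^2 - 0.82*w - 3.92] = -7.56*w^3 + 11.73*w^2 + 0.2*w - 0.82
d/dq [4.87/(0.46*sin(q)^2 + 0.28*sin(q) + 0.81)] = -(4.4804*sin(q) + 1.3636)*cos(q)/(0.46*sin(q)^2 + 0.28*sin(q) + 0.81)^2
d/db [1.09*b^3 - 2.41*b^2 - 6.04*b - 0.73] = 3.27*b^2 - 4.82*b - 6.04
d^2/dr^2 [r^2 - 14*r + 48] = 2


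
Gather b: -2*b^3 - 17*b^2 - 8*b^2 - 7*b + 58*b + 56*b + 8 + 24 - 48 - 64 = -2*b^3 - 25*b^2 + 107*b - 80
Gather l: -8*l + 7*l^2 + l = 7*l^2 - 7*l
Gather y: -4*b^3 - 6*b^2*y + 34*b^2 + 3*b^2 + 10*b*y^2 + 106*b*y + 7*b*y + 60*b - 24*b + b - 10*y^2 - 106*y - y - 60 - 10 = -4*b^3 + 37*b^2 + 37*b + y^2*(10*b - 10) + y*(-6*b^2 + 113*b - 107) - 70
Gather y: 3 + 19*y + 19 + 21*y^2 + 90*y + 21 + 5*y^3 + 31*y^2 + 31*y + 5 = 5*y^3 + 52*y^2 + 140*y + 48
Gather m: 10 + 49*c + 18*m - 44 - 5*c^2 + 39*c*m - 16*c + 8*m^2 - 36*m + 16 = -5*c^2 + 33*c + 8*m^2 + m*(39*c - 18) - 18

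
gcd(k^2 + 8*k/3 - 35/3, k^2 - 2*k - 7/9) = k - 7/3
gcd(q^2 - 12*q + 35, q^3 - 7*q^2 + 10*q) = q - 5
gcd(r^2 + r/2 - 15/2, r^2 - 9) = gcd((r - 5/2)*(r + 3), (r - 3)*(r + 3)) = r + 3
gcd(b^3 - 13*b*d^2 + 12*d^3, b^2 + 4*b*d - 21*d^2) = b - 3*d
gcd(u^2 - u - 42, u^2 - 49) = u - 7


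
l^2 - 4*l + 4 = (l - 2)^2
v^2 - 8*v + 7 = (v - 7)*(v - 1)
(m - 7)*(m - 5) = m^2 - 12*m + 35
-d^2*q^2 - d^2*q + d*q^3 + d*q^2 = q*(-d + q)*(d*q + d)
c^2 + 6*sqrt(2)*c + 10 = (c + sqrt(2))*(c + 5*sqrt(2))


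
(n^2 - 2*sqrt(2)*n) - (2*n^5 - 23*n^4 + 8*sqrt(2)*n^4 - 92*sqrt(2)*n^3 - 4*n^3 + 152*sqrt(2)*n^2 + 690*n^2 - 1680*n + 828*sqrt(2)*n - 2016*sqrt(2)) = -2*n^5 - 8*sqrt(2)*n^4 + 23*n^4 + 4*n^3 + 92*sqrt(2)*n^3 - 689*n^2 - 152*sqrt(2)*n^2 - 830*sqrt(2)*n + 1680*n + 2016*sqrt(2)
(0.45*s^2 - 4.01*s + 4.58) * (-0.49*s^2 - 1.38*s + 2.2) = -0.2205*s^4 + 1.3439*s^3 + 4.2796*s^2 - 15.1424*s + 10.076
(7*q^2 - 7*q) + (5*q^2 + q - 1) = 12*q^2 - 6*q - 1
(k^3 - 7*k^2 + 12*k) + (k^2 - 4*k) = k^3 - 6*k^2 + 8*k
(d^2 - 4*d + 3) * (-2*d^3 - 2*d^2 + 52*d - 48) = -2*d^5 + 6*d^4 + 54*d^3 - 262*d^2 + 348*d - 144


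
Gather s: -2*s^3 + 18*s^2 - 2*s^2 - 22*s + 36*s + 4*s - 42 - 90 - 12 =-2*s^3 + 16*s^2 + 18*s - 144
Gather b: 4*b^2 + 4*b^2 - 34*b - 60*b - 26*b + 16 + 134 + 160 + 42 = 8*b^2 - 120*b + 352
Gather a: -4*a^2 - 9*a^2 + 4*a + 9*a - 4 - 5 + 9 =-13*a^2 + 13*a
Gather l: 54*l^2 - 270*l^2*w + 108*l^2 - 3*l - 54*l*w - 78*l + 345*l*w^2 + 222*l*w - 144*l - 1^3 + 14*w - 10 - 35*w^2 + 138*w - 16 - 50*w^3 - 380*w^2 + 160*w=l^2*(162 - 270*w) + l*(345*w^2 + 168*w - 225) - 50*w^3 - 415*w^2 + 312*w - 27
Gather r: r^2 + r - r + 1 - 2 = r^2 - 1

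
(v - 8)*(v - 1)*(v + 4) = v^3 - 5*v^2 - 28*v + 32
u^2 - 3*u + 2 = (u - 2)*(u - 1)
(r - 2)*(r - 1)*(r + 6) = r^3 + 3*r^2 - 16*r + 12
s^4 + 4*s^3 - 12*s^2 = s^2*(s - 2)*(s + 6)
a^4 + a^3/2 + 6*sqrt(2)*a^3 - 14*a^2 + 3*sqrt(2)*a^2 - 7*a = a*(a + 1/2)*(a - sqrt(2))*(a + 7*sqrt(2))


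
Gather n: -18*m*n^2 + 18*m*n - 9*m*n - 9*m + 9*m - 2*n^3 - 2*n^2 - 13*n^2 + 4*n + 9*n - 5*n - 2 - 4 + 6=-2*n^3 + n^2*(-18*m - 15) + n*(9*m + 8)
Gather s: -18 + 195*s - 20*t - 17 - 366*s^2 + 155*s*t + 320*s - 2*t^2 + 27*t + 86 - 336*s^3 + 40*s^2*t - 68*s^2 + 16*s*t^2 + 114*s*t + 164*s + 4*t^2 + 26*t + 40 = -336*s^3 + s^2*(40*t - 434) + s*(16*t^2 + 269*t + 679) + 2*t^2 + 33*t + 91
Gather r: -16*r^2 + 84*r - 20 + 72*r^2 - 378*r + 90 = 56*r^2 - 294*r + 70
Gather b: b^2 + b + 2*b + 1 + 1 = b^2 + 3*b + 2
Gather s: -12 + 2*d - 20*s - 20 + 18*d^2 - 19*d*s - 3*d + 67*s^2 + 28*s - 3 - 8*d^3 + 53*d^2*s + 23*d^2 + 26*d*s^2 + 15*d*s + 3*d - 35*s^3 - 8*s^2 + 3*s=-8*d^3 + 41*d^2 + 2*d - 35*s^3 + s^2*(26*d + 59) + s*(53*d^2 - 4*d + 11) - 35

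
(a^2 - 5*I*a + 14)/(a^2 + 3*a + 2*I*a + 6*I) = (a - 7*I)/(a + 3)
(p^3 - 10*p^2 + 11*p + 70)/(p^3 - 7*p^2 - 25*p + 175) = (p + 2)/(p + 5)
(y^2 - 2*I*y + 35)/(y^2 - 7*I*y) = (y + 5*I)/y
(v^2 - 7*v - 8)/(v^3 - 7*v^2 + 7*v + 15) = (v - 8)/(v^2 - 8*v + 15)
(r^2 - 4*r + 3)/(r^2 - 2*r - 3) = (r - 1)/(r + 1)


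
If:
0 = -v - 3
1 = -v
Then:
No Solution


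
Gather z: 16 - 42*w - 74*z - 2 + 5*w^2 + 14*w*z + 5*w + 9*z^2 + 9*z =5*w^2 - 37*w + 9*z^2 + z*(14*w - 65) + 14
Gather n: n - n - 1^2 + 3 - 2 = 0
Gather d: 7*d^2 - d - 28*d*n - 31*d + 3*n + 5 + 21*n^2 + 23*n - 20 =7*d^2 + d*(-28*n - 32) + 21*n^2 + 26*n - 15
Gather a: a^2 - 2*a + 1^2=a^2 - 2*a + 1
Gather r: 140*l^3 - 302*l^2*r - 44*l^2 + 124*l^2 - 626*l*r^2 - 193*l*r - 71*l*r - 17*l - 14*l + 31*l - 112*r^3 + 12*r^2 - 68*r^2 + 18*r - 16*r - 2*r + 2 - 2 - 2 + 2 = 140*l^3 + 80*l^2 - 112*r^3 + r^2*(-626*l - 56) + r*(-302*l^2 - 264*l)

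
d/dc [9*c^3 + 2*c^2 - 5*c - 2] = 27*c^2 + 4*c - 5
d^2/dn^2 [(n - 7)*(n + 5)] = 2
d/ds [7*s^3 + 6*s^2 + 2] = 3*s*(7*s + 4)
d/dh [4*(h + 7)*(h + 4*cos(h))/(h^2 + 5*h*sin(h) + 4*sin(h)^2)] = 4*(-(h + 7)*(h + 4*cos(h))*(5*h*cos(h) + 2*h + 5*sin(h) + 4*sin(2*h)) + (h - (h + 7)*(4*sin(h) - 1) + 4*cos(h))*(h^2 + 5*h*sin(h) + 4*sin(h)^2))/((h + sin(h))^2*(h + 4*sin(h))^2)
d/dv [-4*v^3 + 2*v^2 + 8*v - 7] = -12*v^2 + 4*v + 8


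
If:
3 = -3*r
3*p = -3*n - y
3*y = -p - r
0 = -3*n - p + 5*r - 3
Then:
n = -21/5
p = 23/5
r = -1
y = -6/5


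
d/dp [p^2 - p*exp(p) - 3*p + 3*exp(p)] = -p*exp(p) + 2*p + 2*exp(p) - 3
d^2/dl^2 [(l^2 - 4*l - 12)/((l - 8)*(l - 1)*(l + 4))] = 2*(l^6 - 12*l^5 + 72*l^4 - 96*l^3 + 1356*l^2 - 5808*l - 13888)/(l^9 - 15*l^8 - 9*l^7 + 811*l^6 - 708*l^5 - 14736*l^4 + 8000*l^3 + 59904*l^2 - 86016*l + 32768)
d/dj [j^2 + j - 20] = 2*j + 1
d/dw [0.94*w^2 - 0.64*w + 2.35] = 1.88*w - 0.64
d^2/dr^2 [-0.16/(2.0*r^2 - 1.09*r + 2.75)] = (1.28*r^2 - 0.6976*r - 0.16*(4.0*r - 1.09)*(8.0*r - 2.18) + 1.76)/(2.0*r^2 - 1.09*r + 2.75)^3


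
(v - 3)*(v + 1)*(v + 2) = v^3 - 7*v - 6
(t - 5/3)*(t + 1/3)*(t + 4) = t^3 + 8*t^2/3 - 53*t/9 - 20/9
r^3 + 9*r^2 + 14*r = r*(r + 2)*(r + 7)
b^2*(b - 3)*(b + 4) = b^4 + b^3 - 12*b^2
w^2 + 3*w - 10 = (w - 2)*(w + 5)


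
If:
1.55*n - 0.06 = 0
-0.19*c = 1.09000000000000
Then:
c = -5.74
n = 0.04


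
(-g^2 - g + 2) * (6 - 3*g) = 3*g^3 - 3*g^2 - 12*g + 12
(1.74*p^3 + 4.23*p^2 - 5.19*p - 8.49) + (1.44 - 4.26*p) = 1.74*p^3 + 4.23*p^2 - 9.45*p - 7.05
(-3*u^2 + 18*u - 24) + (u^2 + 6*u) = -2*u^2 + 24*u - 24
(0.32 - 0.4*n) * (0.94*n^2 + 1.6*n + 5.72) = -0.376*n^3 - 0.3392*n^2 - 1.776*n + 1.8304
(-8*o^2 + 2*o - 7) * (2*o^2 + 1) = -16*o^4 + 4*o^3 - 22*o^2 + 2*o - 7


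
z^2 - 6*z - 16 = (z - 8)*(z + 2)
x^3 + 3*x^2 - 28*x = x*(x - 4)*(x + 7)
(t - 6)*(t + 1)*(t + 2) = t^3 - 3*t^2 - 16*t - 12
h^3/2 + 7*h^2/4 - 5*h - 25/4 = (h/2 + 1/2)*(h - 5/2)*(h + 5)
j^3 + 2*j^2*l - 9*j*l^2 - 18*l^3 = (j - 3*l)*(j + 2*l)*(j + 3*l)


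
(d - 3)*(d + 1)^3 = d^4 - 6*d^2 - 8*d - 3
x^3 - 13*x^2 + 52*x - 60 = (x - 6)*(x - 5)*(x - 2)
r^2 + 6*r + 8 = (r + 2)*(r + 4)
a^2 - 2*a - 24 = (a - 6)*(a + 4)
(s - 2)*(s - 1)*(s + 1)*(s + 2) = s^4 - 5*s^2 + 4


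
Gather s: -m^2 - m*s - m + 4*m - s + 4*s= -m^2 + 3*m + s*(3 - m)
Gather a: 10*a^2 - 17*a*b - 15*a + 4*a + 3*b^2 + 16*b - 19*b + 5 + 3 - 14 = 10*a^2 + a*(-17*b - 11) + 3*b^2 - 3*b - 6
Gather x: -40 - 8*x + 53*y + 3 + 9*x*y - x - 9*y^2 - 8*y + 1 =x*(9*y - 9) - 9*y^2 + 45*y - 36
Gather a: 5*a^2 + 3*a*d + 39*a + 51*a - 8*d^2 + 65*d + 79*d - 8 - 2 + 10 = 5*a^2 + a*(3*d + 90) - 8*d^2 + 144*d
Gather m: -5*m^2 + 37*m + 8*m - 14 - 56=-5*m^2 + 45*m - 70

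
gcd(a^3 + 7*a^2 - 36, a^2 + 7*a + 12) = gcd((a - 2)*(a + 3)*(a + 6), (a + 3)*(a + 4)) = a + 3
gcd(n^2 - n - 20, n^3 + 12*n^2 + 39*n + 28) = n + 4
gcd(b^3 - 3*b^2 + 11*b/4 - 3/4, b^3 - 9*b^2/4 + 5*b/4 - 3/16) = b^2 - 2*b + 3/4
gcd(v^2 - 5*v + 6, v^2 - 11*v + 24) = v - 3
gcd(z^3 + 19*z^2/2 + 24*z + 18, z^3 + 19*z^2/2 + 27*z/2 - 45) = z + 6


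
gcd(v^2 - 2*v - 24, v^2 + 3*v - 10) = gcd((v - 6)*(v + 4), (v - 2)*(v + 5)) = 1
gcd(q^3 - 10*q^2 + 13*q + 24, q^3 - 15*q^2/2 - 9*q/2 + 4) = q^2 - 7*q - 8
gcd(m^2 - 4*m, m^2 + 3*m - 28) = m - 4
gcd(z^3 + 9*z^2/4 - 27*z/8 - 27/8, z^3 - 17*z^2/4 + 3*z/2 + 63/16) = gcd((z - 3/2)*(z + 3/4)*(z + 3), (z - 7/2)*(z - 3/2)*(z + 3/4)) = z^2 - 3*z/4 - 9/8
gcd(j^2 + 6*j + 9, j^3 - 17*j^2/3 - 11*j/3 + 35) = 1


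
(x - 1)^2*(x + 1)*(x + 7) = x^4 + 6*x^3 - 8*x^2 - 6*x + 7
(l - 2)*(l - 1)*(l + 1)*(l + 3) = l^4 + l^3 - 7*l^2 - l + 6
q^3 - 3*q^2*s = q^2*(q - 3*s)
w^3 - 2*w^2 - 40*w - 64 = (w - 8)*(w + 2)*(w + 4)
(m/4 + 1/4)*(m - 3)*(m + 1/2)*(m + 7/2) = m^4/4 + m^3/2 - 37*m^2/16 - 31*m/8 - 21/16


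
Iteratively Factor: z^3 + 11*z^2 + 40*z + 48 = (z + 3)*(z^2 + 8*z + 16) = (z + 3)*(z + 4)*(z + 4)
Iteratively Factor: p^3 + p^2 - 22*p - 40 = (p + 4)*(p^2 - 3*p - 10) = (p - 5)*(p + 4)*(p + 2)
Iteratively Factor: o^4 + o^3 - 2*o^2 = (o - 1)*(o^3 + 2*o^2) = o*(o - 1)*(o^2 + 2*o) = o^2*(o - 1)*(o + 2)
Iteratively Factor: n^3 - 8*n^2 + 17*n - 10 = (n - 2)*(n^2 - 6*n + 5) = (n - 5)*(n - 2)*(n - 1)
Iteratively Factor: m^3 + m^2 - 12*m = (m - 3)*(m^2 + 4*m) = m*(m - 3)*(m + 4)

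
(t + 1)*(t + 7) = t^2 + 8*t + 7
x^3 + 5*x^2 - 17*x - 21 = (x - 3)*(x + 1)*(x + 7)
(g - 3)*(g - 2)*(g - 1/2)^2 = g^4 - 6*g^3 + 45*g^2/4 - 29*g/4 + 3/2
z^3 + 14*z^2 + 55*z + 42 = (z + 1)*(z + 6)*(z + 7)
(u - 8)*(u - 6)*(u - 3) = u^3 - 17*u^2 + 90*u - 144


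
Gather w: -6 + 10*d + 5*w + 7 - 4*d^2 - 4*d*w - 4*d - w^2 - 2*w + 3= -4*d^2 + 6*d - w^2 + w*(3 - 4*d) + 4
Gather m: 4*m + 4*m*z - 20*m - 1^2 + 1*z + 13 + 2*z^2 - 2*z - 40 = m*(4*z - 16) + 2*z^2 - z - 28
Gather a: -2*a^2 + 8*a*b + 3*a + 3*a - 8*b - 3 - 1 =-2*a^2 + a*(8*b + 6) - 8*b - 4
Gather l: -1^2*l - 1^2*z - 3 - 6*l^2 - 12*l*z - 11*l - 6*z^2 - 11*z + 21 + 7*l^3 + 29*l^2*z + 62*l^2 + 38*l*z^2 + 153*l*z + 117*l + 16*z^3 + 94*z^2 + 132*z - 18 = 7*l^3 + l^2*(29*z + 56) + l*(38*z^2 + 141*z + 105) + 16*z^3 + 88*z^2 + 120*z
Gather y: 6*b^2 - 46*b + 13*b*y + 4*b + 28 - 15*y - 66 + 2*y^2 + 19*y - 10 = 6*b^2 - 42*b + 2*y^2 + y*(13*b + 4) - 48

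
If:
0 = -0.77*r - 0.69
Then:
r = -0.90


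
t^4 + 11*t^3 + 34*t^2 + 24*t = t*(t + 1)*(t + 4)*(t + 6)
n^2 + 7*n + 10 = (n + 2)*(n + 5)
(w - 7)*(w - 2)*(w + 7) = w^3 - 2*w^2 - 49*w + 98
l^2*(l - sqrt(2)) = l^3 - sqrt(2)*l^2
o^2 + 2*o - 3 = (o - 1)*(o + 3)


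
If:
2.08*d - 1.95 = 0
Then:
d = 0.94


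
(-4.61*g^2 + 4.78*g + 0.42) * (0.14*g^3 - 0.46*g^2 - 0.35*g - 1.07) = -0.6454*g^5 + 2.7898*g^4 - 0.5265*g^3 + 3.0665*g^2 - 5.2616*g - 0.4494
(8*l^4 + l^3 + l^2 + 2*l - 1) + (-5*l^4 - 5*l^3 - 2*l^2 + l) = 3*l^4 - 4*l^3 - l^2 + 3*l - 1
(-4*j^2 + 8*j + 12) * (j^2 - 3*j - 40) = -4*j^4 + 20*j^3 + 148*j^2 - 356*j - 480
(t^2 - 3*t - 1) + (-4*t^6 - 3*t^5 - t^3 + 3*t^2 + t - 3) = -4*t^6 - 3*t^5 - t^3 + 4*t^2 - 2*t - 4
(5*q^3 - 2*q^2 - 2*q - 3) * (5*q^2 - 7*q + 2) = 25*q^5 - 45*q^4 + 14*q^3 - 5*q^2 + 17*q - 6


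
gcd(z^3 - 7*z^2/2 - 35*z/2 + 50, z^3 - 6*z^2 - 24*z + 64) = z + 4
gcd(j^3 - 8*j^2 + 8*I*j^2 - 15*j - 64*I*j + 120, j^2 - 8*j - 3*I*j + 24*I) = j - 8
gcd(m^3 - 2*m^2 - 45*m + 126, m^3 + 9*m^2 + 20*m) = 1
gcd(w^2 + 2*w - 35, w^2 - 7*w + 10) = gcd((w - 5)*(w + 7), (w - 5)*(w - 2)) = w - 5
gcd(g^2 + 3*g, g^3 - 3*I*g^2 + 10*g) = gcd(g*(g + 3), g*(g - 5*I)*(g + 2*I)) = g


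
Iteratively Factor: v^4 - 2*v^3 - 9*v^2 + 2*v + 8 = (v + 2)*(v^3 - 4*v^2 - v + 4) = (v - 4)*(v + 2)*(v^2 - 1) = (v - 4)*(v + 1)*(v + 2)*(v - 1)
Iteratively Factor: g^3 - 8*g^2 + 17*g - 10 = (g - 5)*(g^2 - 3*g + 2) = (g - 5)*(g - 2)*(g - 1)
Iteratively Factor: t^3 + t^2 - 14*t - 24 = (t + 3)*(t^2 - 2*t - 8) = (t - 4)*(t + 3)*(t + 2)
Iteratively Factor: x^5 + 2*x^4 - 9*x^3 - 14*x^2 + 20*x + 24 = (x - 2)*(x^4 + 4*x^3 - x^2 - 16*x - 12) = (x - 2)*(x + 2)*(x^3 + 2*x^2 - 5*x - 6) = (x - 2)*(x + 2)*(x + 3)*(x^2 - x - 2) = (x - 2)*(x + 1)*(x + 2)*(x + 3)*(x - 2)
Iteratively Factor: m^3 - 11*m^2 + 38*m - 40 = (m - 4)*(m^2 - 7*m + 10) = (m - 5)*(m - 4)*(m - 2)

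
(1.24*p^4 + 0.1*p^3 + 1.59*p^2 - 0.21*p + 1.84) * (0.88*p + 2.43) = 1.0912*p^5 + 3.1012*p^4 + 1.6422*p^3 + 3.6789*p^2 + 1.1089*p + 4.4712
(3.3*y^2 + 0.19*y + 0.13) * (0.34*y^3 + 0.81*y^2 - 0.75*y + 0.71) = 1.122*y^5 + 2.7376*y^4 - 2.2769*y^3 + 2.3058*y^2 + 0.0374*y + 0.0923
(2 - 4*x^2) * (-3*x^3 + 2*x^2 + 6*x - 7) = 12*x^5 - 8*x^4 - 30*x^3 + 32*x^2 + 12*x - 14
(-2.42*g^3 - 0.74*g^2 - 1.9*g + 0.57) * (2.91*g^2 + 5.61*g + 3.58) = -7.0422*g^5 - 15.7296*g^4 - 18.344*g^3 - 11.6495*g^2 - 3.6043*g + 2.0406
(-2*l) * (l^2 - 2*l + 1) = -2*l^3 + 4*l^2 - 2*l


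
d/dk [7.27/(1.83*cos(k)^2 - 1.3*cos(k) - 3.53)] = (26.6082*cos(k) - 9.451)*sin(k)/(-1.83*cos(k)^2 + 1.3*cos(k) + 3.53)^2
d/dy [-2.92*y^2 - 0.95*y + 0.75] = -5.84*y - 0.95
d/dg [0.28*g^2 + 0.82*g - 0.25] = 0.56*g + 0.82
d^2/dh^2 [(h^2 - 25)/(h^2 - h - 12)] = 2*(h^3 - 39*h^2 + 75*h - 181)/(h^6 - 3*h^5 - 33*h^4 + 71*h^3 + 396*h^2 - 432*h - 1728)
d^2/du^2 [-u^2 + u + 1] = -2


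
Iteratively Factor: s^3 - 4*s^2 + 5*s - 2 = (s - 1)*(s^2 - 3*s + 2) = (s - 1)^2*(s - 2)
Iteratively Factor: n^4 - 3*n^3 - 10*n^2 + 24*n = (n + 3)*(n^3 - 6*n^2 + 8*n) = (n - 2)*(n + 3)*(n^2 - 4*n) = (n - 4)*(n - 2)*(n + 3)*(n)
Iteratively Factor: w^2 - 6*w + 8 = (w - 4)*(w - 2)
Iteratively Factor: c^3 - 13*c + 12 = (c - 3)*(c^2 + 3*c - 4) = (c - 3)*(c - 1)*(c + 4)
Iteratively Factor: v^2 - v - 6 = (v - 3)*(v + 2)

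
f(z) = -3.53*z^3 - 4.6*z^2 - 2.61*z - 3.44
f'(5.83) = -416.19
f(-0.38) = -2.92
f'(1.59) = -44.01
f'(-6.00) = -328.65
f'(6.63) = -529.11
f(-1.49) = 1.91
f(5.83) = -874.49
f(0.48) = -6.14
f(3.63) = -242.38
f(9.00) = -2972.90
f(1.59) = -33.41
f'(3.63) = -175.55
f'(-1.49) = -12.41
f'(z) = -10.59*z^2 - 9.2*z - 2.61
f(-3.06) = 62.62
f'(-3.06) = -73.62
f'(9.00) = -943.20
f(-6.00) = 609.10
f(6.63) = -1251.71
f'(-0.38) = -0.64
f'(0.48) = -9.47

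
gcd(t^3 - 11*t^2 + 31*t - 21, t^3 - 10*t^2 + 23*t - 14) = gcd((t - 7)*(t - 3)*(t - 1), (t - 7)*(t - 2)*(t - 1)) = t^2 - 8*t + 7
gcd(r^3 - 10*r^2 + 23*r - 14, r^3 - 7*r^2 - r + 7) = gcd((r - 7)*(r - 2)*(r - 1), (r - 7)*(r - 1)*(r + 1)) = r^2 - 8*r + 7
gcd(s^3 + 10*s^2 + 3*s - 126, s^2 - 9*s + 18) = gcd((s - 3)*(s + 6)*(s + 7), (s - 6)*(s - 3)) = s - 3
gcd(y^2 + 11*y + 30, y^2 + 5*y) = y + 5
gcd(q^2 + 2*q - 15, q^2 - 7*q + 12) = q - 3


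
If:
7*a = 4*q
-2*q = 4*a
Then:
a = 0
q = 0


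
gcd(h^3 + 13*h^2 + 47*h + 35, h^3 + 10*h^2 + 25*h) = h + 5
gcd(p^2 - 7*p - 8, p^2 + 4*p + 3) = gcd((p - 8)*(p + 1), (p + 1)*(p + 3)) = p + 1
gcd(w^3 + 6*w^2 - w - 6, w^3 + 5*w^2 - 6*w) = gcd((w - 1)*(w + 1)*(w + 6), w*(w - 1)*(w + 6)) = w^2 + 5*w - 6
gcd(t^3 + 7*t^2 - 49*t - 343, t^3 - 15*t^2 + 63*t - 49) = t - 7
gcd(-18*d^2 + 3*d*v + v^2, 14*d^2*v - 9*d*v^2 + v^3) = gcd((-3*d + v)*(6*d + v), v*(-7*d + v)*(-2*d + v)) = 1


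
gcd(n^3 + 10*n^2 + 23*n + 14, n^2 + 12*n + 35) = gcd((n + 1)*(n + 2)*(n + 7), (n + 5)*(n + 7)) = n + 7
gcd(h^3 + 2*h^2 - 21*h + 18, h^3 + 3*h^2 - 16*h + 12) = h^2 + 5*h - 6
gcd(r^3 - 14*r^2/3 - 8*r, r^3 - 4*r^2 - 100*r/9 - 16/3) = r^2 - 14*r/3 - 8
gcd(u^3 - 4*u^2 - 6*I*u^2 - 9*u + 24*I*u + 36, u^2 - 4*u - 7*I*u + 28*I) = u - 4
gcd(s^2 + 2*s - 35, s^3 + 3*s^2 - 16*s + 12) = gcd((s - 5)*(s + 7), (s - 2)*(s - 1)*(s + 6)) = 1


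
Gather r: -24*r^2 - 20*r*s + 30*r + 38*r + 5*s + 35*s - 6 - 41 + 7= -24*r^2 + r*(68 - 20*s) + 40*s - 40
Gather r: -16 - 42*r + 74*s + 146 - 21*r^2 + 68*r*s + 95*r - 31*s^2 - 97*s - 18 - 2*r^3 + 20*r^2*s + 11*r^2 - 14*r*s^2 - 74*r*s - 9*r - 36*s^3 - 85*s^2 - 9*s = -2*r^3 + r^2*(20*s - 10) + r*(-14*s^2 - 6*s + 44) - 36*s^3 - 116*s^2 - 32*s + 112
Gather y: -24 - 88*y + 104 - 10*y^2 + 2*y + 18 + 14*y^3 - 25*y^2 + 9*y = 14*y^3 - 35*y^2 - 77*y + 98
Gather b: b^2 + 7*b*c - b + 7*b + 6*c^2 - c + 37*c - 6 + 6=b^2 + b*(7*c + 6) + 6*c^2 + 36*c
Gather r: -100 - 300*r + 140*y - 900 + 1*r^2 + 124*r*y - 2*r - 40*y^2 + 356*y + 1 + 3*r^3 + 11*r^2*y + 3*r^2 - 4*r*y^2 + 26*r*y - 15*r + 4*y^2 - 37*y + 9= 3*r^3 + r^2*(11*y + 4) + r*(-4*y^2 + 150*y - 317) - 36*y^2 + 459*y - 990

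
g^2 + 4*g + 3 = (g + 1)*(g + 3)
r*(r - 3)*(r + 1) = r^3 - 2*r^2 - 3*r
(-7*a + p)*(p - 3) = -7*a*p + 21*a + p^2 - 3*p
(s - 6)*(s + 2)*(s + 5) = s^3 + s^2 - 32*s - 60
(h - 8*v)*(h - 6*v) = h^2 - 14*h*v + 48*v^2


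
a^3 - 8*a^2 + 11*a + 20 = (a - 5)*(a - 4)*(a + 1)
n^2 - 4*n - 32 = (n - 8)*(n + 4)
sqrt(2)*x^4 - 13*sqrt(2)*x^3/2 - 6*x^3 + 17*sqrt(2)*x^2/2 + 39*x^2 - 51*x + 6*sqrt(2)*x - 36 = (x - 4)*(x - 3)*(x - 3*sqrt(2))*(sqrt(2)*x + sqrt(2)/2)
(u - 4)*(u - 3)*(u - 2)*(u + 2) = u^4 - 7*u^3 + 8*u^2 + 28*u - 48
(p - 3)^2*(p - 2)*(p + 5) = p^4 - 3*p^3 - 19*p^2 + 87*p - 90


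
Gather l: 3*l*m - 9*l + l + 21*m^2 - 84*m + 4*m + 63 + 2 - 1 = l*(3*m - 8) + 21*m^2 - 80*m + 64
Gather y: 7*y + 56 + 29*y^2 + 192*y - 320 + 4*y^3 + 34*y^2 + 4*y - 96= 4*y^3 + 63*y^2 + 203*y - 360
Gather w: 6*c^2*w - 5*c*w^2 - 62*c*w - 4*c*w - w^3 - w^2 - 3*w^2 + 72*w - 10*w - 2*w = -w^3 + w^2*(-5*c - 4) + w*(6*c^2 - 66*c + 60)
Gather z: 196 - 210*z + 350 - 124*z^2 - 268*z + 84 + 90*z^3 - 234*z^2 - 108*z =90*z^3 - 358*z^2 - 586*z + 630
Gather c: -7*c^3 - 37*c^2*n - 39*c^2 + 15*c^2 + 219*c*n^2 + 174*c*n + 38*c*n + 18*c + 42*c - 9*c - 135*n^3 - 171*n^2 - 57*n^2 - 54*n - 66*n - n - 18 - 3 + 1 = -7*c^3 + c^2*(-37*n - 24) + c*(219*n^2 + 212*n + 51) - 135*n^3 - 228*n^2 - 121*n - 20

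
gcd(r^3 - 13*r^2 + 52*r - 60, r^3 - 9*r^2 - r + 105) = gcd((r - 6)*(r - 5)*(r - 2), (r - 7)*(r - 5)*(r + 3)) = r - 5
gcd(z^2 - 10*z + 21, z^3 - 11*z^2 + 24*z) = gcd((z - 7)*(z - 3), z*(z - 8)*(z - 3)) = z - 3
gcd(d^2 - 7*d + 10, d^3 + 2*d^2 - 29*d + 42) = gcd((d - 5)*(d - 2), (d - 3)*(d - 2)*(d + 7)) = d - 2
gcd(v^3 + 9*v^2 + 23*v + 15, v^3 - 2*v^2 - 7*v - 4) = v + 1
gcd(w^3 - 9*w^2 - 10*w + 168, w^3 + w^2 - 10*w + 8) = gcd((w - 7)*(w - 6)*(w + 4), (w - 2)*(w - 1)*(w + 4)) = w + 4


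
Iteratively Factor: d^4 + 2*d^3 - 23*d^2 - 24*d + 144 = (d + 4)*(d^3 - 2*d^2 - 15*d + 36) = (d - 3)*(d + 4)*(d^2 + d - 12) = (d - 3)*(d + 4)^2*(d - 3)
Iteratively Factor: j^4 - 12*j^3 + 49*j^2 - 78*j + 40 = (j - 2)*(j^3 - 10*j^2 + 29*j - 20) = (j - 5)*(j - 2)*(j^2 - 5*j + 4) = (j - 5)*(j - 2)*(j - 1)*(j - 4)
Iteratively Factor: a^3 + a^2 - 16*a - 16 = (a + 4)*(a^2 - 3*a - 4) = (a + 1)*(a + 4)*(a - 4)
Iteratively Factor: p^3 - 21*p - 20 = (p - 5)*(p^2 + 5*p + 4) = (p - 5)*(p + 1)*(p + 4)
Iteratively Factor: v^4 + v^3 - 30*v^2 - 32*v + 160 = (v - 2)*(v^3 + 3*v^2 - 24*v - 80) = (v - 2)*(v + 4)*(v^2 - v - 20) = (v - 2)*(v + 4)^2*(v - 5)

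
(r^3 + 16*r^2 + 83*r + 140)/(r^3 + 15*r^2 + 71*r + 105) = (r + 4)/(r + 3)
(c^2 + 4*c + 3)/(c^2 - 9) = (c + 1)/(c - 3)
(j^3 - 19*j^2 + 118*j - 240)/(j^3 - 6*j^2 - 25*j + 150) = (j - 8)/(j + 5)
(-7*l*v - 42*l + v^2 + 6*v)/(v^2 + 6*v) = (-7*l + v)/v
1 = 1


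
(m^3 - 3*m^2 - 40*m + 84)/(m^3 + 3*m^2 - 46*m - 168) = (m - 2)/(m + 4)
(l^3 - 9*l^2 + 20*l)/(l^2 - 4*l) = l - 5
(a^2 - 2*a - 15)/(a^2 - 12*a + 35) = (a + 3)/(a - 7)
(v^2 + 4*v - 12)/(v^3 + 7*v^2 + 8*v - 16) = (v^2 + 4*v - 12)/(v^3 + 7*v^2 + 8*v - 16)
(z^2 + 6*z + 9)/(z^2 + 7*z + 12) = (z + 3)/(z + 4)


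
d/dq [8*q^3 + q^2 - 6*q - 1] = 24*q^2 + 2*q - 6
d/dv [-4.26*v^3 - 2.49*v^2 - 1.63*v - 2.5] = -12.78*v^2 - 4.98*v - 1.63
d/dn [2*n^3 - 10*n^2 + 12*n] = 6*n^2 - 20*n + 12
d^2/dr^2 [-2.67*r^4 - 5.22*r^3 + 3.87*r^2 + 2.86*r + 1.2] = -32.04*r^2 - 31.32*r + 7.74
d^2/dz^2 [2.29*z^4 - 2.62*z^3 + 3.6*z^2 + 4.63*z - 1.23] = 27.48*z^2 - 15.72*z + 7.2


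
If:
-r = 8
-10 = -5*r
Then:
No Solution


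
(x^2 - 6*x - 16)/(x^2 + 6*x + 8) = (x - 8)/(x + 4)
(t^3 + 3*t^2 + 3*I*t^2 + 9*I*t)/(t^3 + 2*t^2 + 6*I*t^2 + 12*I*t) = (t^2 + t*(3 + 3*I) + 9*I)/(t^2 + t*(2 + 6*I) + 12*I)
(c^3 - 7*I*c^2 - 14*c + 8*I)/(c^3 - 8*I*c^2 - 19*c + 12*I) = (c - 2*I)/(c - 3*I)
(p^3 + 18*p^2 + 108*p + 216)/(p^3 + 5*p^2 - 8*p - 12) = (p^2 + 12*p + 36)/(p^2 - p - 2)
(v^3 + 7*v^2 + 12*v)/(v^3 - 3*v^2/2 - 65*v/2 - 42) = 2*v*(v + 3)/(2*v^2 - 11*v - 21)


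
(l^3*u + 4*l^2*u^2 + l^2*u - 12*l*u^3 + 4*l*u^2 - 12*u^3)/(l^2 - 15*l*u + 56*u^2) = u*(l^3 + 4*l^2*u + l^2 - 12*l*u^2 + 4*l*u - 12*u^2)/(l^2 - 15*l*u + 56*u^2)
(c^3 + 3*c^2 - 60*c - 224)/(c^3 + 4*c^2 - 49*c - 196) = (c - 8)/(c - 7)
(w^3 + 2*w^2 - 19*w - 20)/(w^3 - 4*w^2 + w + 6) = (w^2 + w - 20)/(w^2 - 5*w + 6)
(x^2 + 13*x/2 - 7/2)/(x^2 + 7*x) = (x - 1/2)/x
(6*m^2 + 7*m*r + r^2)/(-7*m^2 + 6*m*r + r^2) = (6*m^2 + 7*m*r + r^2)/(-7*m^2 + 6*m*r + r^2)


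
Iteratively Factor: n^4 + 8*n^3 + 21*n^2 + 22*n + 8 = (n + 1)*(n^3 + 7*n^2 + 14*n + 8) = (n + 1)^2*(n^2 + 6*n + 8) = (n + 1)^2*(n + 4)*(n + 2)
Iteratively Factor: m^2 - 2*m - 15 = (m - 5)*(m + 3)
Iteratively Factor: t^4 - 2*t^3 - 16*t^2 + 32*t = (t + 4)*(t^3 - 6*t^2 + 8*t) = (t - 4)*(t + 4)*(t^2 - 2*t) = (t - 4)*(t - 2)*(t + 4)*(t)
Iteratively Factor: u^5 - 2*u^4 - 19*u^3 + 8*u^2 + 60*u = (u - 2)*(u^4 - 19*u^2 - 30*u) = (u - 2)*(u + 3)*(u^3 - 3*u^2 - 10*u) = (u - 5)*(u - 2)*(u + 3)*(u^2 + 2*u) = (u - 5)*(u - 2)*(u + 2)*(u + 3)*(u)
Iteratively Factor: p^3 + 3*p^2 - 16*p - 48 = (p - 4)*(p^2 + 7*p + 12) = (p - 4)*(p + 4)*(p + 3)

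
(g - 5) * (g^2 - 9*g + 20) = g^3 - 14*g^2 + 65*g - 100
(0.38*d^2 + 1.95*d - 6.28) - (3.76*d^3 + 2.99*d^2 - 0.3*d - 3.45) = -3.76*d^3 - 2.61*d^2 + 2.25*d - 2.83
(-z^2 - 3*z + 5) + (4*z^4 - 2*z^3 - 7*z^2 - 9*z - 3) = 4*z^4 - 2*z^3 - 8*z^2 - 12*z + 2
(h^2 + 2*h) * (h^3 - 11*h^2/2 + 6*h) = h^5 - 7*h^4/2 - 5*h^3 + 12*h^2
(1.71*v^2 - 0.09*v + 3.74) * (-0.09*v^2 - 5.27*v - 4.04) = -0.1539*v^4 - 9.0036*v^3 - 6.7707*v^2 - 19.3462*v - 15.1096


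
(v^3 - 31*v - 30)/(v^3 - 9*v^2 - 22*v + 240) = (v + 1)/(v - 8)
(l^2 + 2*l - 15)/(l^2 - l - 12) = (-l^2 - 2*l + 15)/(-l^2 + l + 12)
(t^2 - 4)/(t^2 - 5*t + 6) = (t + 2)/(t - 3)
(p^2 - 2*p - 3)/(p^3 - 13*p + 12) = (p + 1)/(p^2 + 3*p - 4)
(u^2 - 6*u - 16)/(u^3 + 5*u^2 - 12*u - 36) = (u - 8)/(u^2 + 3*u - 18)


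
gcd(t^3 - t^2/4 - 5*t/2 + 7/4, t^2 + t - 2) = t - 1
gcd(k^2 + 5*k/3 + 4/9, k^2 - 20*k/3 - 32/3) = k + 4/3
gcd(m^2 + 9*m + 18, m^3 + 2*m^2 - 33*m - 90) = m + 3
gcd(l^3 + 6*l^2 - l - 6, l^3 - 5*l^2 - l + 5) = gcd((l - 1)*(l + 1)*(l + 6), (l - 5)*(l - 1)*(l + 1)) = l^2 - 1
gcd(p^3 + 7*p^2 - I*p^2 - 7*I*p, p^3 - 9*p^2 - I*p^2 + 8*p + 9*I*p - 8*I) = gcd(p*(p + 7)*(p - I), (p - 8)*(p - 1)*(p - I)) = p - I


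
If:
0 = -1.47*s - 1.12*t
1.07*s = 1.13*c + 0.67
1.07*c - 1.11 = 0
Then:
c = 1.04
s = 1.72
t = -2.26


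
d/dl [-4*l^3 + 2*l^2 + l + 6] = -12*l^2 + 4*l + 1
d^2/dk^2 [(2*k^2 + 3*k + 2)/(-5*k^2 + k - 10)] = 2*(-85*k^3 + 150*k^2 + 480*k - 132)/(125*k^6 - 75*k^5 + 765*k^4 - 301*k^3 + 1530*k^2 - 300*k + 1000)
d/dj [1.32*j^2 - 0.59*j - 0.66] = 2.64*j - 0.59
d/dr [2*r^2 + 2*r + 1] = 4*r + 2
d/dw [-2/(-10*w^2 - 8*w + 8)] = 2*(-5*w - 2)/(5*w^2 + 4*w - 4)^2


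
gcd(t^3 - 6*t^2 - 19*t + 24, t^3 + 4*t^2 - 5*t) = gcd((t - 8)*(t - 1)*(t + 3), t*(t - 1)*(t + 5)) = t - 1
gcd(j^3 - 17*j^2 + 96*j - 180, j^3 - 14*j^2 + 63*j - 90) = j^2 - 11*j + 30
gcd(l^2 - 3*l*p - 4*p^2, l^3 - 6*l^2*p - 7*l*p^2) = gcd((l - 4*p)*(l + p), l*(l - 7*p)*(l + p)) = l + p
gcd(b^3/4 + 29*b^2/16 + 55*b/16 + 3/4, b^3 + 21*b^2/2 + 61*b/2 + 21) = 1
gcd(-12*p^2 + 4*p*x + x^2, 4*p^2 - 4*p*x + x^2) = -2*p + x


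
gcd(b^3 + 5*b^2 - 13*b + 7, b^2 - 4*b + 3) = b - 1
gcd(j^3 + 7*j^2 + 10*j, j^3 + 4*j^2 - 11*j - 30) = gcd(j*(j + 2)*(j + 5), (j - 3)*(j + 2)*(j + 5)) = j^2 + 7*j + 10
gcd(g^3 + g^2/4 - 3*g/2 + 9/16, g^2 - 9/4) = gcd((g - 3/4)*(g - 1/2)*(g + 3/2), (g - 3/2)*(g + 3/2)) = g + 3/2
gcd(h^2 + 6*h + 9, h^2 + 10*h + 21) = h + 3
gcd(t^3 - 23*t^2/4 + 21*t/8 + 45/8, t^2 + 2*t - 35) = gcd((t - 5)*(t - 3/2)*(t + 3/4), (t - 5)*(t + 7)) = t - 5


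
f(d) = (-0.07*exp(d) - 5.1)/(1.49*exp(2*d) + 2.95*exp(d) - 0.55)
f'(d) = (-0.07*exp(d) - 5.1)*(-2.98*exp(2*d) - 2.95*exp(d))/(1.49*exp(2*d) + 2.95*exp(d) - 0.55)^2 - 0.07*exp(d)/(1.49*exp(2*d) + 2.95*exp(d) - 0.55) = (0.1043*exp(2*d) + 15.198*exp(d) + 15.0835)*exp(d)/(2.2201*exp(4*d) + 8.791*exp(3*d) + 7.0635*exp(2*d) - 3.245*exp(d) + 0.3025)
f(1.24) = -0.19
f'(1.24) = 0.32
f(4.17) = -0.00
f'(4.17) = 0.00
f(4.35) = -0.00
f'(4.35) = 0.00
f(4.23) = -0.00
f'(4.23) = 0.00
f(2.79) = -0.01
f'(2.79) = 0.02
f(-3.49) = 11.12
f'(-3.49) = 2.25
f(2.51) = -0.02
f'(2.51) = 0.04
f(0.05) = -1.23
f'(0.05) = 1.86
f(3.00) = -0.00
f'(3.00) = 0.02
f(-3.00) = 12.78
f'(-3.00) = 4.94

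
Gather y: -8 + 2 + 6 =0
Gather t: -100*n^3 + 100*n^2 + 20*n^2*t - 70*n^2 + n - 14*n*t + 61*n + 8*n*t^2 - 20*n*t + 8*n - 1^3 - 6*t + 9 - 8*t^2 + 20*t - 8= -100*n^3 + 30*n^2 + 70*n + t^2*(8*n - 8) + t*(20*n^2 - 34*n + 14)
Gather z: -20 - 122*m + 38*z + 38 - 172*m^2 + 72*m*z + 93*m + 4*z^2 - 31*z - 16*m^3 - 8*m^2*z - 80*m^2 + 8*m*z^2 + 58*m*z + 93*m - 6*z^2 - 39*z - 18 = -16*m^3 - 252*m^2 + 64*m + z^2*(8*m - 2) + z*(-8*m^2 + 130*m - 32)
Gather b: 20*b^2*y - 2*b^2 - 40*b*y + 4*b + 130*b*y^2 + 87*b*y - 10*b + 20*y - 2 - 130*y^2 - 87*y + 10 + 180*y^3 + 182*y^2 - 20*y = b^2*(20*y - 2) + b*(130*y^2 + 47*y - 6) + 180*y^3 + 52*y^2 - 87*y + 8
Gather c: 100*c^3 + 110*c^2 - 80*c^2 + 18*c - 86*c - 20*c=100*c^3 + 30*c^2 - 88*c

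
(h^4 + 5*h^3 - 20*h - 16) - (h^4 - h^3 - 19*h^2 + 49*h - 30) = 6*h^3 + 19*h^2 - 69*h + 14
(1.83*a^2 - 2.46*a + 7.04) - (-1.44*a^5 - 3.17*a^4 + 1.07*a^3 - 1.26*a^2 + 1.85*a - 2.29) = 1.44*a^5 + 3.17*a^4 - 1.07*a^3 + 3.09*a^2 - 4.31*a + 9.33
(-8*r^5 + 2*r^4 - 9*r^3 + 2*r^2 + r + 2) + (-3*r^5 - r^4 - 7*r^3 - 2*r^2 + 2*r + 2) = -11*r^5 + r^4 - 16*r^3 + 3*r + 4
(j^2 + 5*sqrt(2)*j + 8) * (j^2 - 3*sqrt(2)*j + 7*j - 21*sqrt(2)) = j^4 + 2*sqrt(2)*j^3 + 7*j^3 - 22*j^2 + 14*sqrt(2)*j^2 - 154*j - 24*sqrt(2)*j - 168*sqrt(2)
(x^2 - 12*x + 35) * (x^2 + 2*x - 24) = x^4 - 10*x^3 - 13*x^2 + 358*x - 840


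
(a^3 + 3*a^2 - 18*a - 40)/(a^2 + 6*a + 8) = (a^2 + a - 20)/(a + 4)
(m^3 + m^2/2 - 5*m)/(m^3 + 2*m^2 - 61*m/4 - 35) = 2*m*(m - 2)/(2*m^2 - m - 28)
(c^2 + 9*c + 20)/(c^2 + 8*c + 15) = (c + 4)/(c + 3)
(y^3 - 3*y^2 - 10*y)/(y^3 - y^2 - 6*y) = (y - 5)/(y - 3)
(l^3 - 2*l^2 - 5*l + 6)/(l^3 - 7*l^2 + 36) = (l - 1)/(l - 6)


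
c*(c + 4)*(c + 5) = c^3 + 9*c^2 + 20*c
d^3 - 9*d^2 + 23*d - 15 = (d - 5)*(d - 3)*(d - 1)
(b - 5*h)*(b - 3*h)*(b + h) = b^3 - 7*b^2*h + 7*b*h^2 + 15*h^3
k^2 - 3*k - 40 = (k - 8)*(k + 5)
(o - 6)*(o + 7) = o^2 + o - 42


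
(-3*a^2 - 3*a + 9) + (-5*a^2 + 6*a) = -8*a^2 + 3*a + 9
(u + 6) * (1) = u + 6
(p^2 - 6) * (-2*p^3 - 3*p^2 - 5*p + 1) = -2*p^5 - 3*p^4 + 7*p^3 + 19*p^2 + 30*p - 6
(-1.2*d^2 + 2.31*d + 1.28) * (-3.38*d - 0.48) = 4.056*d^3 - 7.2318*d^2 - 5.4352*d - 0.6144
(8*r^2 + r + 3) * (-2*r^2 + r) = -16*r^4 + 6*r^3 - 5*r^2 + 3*r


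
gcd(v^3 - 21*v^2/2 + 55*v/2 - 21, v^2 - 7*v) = v - 7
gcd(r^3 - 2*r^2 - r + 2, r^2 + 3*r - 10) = r - 2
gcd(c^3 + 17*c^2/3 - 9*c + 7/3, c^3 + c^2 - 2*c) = c - 1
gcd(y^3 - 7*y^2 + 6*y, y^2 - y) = y^2 - y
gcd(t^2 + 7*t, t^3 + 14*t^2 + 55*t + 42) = t + 7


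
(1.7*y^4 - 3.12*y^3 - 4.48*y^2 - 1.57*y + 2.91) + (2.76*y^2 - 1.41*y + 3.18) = 1.7*y^4 - 3.12*y^3 - 1.72*y^2 - 2.98*y + 6.09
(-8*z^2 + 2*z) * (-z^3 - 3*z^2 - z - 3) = 8*z^5 + 22*z^4 + 2*z^3 + 22*z^2 - 6*z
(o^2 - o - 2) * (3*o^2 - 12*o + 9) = 3*o^4 - 15*o^3 + 15*o^2 + 15*o - 18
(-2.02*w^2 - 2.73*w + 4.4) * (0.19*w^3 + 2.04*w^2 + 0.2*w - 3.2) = -0.3838*w^5 - 4.6395*w^4 - 5.1372*w^3 + 14.894*w^2 + 9.616*w - 14.08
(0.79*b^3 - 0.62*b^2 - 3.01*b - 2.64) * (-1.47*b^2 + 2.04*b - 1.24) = -1.1613*b^5 + 2.523*b^4 + 2.1803*b^3 - 1.4908*b^2 - 1.6532*b + 3.2736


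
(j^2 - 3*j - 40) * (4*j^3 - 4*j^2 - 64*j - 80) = 4*j^5 - 16*j^4 - 212*j^3 + 272*j^2 + 2800*j + 3200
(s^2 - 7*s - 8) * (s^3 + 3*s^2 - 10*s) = s^5 - 4*s^4 - 39*s^3 + 46*s^2 + 80*s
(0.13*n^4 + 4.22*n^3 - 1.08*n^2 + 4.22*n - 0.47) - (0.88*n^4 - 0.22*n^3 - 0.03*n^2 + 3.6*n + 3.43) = -0.75*n^4 + 4.44*n^3 - 1.05*n^2 + 0.62*n - 3.9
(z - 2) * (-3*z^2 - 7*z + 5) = -3*z^3 - z^2 + 19*z - 10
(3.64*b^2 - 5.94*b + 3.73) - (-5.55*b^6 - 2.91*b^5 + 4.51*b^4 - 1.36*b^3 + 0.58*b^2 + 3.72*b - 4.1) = 5.55*b^6 + 2.91*b^5 - 4.51*b^4 + 1.36*b^3 + 3.06*b^2 - 9.66*b + 7.83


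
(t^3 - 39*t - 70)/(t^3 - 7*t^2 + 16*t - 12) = (t^3 - 39*t - 70)/(t^3 - 7*t^2 + 16*t - 12)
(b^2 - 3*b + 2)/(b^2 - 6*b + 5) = (b - 2)/(b - 5)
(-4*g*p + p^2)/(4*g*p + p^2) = (-4*g + p)/(4*g + p)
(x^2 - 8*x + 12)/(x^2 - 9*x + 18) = (x - 2)/(x - 3)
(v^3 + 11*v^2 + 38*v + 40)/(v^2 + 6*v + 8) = v + 5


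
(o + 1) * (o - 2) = o^2 - o - 2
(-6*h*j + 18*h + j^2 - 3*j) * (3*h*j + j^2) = -18*h^2*j^2 + 54*h^2*j - 3*h*j^3 + 9*h*j^2 + j^4 - 3*j^3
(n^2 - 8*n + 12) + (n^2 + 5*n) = 2*n^2 - 3*n + 12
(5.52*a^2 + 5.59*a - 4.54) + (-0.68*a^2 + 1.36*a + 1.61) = 4.84*a^2 + 6.95*a - 2.93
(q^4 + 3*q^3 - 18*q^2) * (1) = q^4 + 3*q^3 - 18*q^2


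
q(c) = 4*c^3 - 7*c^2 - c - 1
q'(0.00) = -1.00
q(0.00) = -1.00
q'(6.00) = 347.00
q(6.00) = 605.00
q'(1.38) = 2.53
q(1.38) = -5.20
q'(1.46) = 4.14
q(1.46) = -4.93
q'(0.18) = -3.13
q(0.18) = -1.38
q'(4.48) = 177.12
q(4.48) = 213.69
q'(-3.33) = 178.69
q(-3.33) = -223.00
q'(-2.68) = 122.71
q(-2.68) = -125.59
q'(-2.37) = 99.58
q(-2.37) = -91.20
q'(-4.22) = 271.78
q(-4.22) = -422.04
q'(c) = 12*c^2 - 14*c - 1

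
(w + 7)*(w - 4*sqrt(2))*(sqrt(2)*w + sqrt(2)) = sqrt(2)*w^3 - 8*w^2 + 8*sqrt(2)*w^2 - 64*w + 7*sqrt(2)*w - 56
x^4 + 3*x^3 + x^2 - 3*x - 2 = (x - 1)*(x + 1)^2*(x + 2)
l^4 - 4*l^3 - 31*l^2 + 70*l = l*(l - 7)*(l - 2)*(l + 5)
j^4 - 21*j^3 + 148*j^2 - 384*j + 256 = (j - 8)^2*(j - 4)*(j - 1)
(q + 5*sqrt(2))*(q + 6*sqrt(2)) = q^2 + 11*sqrt(2)*q + 60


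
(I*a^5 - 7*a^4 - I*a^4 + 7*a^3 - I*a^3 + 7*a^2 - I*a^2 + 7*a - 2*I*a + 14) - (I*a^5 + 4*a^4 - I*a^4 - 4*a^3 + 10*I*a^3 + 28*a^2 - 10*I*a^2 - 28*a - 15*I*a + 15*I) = -11*a^4 + 11*a^3 - 11*I*a^3 - 21*a^2 + 9*I*a^2 + 35*a + 13*I*a + 14 - 15*I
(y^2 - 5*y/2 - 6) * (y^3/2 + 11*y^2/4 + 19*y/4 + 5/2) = y^5/2 + 3*y^4/2 - 41*y^3/8 - 207*y^2/8 - 139*y/4 - 15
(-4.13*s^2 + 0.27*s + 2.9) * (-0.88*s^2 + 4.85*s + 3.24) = 3.6344*s^4 - 20.2681*s^3 - 14.6237*s^2 + 14.9398*s + 9.396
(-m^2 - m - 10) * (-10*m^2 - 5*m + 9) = 10*m^4 + 15*m^3 + 96*m^2 + 41*m - 90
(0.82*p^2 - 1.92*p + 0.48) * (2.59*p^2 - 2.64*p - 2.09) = 2.1238*p^4 - 7.1376*p^3 + 4.5982*p^2 + 2.7456*p - 1.0032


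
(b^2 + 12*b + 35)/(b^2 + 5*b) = (b + 7)/b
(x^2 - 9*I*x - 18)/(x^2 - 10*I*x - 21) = (x - 6*I)/(x - 7*I)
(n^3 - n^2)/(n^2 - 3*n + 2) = n^2/(n - 2)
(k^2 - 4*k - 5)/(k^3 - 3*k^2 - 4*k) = (k - 5)/(k*(k - 4))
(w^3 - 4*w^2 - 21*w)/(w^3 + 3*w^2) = (w - 7)/w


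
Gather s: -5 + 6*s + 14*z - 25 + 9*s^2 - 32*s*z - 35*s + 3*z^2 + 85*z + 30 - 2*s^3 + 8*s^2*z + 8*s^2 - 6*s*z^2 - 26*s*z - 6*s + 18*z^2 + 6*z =-2*s^3 + s^2*(8*z + 17) + s*(-6*z^2 - 58*z - 35) + 21*z^2 + 105*z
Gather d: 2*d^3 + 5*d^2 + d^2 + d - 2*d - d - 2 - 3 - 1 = 2*d^3 + 6*d^2 - 2*d - 6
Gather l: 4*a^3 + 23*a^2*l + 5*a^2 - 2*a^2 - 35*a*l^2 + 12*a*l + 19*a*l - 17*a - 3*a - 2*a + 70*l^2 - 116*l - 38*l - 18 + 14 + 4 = 4*a^3 + 3*a^2 - 22*a + l^2*(70 - 35*a) + l*(23*a^2 + 31*a - 154)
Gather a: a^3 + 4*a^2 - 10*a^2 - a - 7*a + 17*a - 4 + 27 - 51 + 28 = a^3 - 6*a^2 + 9*a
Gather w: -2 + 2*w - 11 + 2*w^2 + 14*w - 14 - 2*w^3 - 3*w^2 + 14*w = -2*w^3 - w^2 + 30*w - 27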